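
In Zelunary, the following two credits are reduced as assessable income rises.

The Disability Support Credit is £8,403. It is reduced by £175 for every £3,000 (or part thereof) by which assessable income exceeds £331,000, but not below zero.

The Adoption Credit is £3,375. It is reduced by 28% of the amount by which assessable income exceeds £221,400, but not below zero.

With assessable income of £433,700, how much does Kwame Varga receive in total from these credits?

Disability Support Credit: income exceeds £331,000 by £102,700, which is 35 full-or-partial £3,000 increments; reduction = 35 × £175 = £6,125, leaving £2,278.
Adoption Credit: 28% of the £212,300 excess over £221,400 is £59,444 ≥ base, so the credit is £0.
Total: £2,278 + £0 = £2,278.

£2,278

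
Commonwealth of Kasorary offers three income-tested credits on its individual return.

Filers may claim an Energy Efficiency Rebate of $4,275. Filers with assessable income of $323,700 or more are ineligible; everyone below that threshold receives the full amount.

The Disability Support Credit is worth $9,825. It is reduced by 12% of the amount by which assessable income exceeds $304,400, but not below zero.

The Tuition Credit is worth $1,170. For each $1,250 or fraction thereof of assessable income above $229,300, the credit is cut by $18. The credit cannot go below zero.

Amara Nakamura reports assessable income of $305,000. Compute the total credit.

$14,100

Energy Efficiency Rebate: $305,000 is below the $323,700 cutoff, so the full $4,275 applies.
Disability Support Credit: 12% of the $600 excess over $304,400 is $72; credit = $9,825 − $72 = $9,753.
Tuition Credit: income exceeds $229,300 by $75,700, which is 61 full-or-partial $1,250 increments; reduction = 61 × $18 = $1,098, leaving $72.
Total: $4,275 + $9,753 + $72 = $14,100.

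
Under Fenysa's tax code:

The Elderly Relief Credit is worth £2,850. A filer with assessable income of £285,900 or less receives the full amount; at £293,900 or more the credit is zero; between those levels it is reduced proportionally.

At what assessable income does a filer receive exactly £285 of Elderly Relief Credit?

£293,100

£285 is 285/2,850 of the full £2,850, so 2,565/2,850 of the £8,000 range has been used: income = £285,900 + £8,000 × 2,565/2,850 = £293,100.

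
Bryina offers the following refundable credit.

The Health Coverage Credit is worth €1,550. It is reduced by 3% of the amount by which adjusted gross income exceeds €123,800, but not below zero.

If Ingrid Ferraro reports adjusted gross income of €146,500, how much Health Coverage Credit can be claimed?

Health Coverage Credit: 3% of the €22,700 excess over €123,800 is €681; credit = €1,550 − €681 = €869.

€869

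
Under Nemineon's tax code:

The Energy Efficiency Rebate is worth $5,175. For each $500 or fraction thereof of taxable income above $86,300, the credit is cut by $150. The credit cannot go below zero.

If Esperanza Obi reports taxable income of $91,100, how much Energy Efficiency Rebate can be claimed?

Energy Efficiency Rebate: income exceeds $86,300 by $4,800, which is 10 full-or-partial $500 increments; reduction = 10 × $150 = $1,500, leaving $3,675.

$3,675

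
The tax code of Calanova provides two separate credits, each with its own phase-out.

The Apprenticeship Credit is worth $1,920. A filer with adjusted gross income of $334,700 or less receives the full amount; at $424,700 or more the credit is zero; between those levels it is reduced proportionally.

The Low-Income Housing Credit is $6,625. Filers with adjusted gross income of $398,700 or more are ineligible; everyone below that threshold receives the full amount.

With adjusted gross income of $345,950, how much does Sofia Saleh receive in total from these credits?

$8,305

Apprenticeship Credit: $345,950 is $11,250 into a $90,000 phase-out range, leaving 78,750/90,000 of the credit: $1,920 × 78,750/90,000 = $1,680.
Low-Income Housing Credit: $345,950 is below the $398,700 cutoff, so the full $6,625 applies.
Total: $1,680 + $6,625 = $8,305.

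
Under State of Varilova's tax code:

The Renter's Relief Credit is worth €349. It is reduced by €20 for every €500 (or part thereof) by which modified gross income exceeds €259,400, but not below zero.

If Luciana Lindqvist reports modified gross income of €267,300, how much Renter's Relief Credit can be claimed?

Renter's Relief Credit: income exceeds €259,400 by €7,900, which is 16 full-or-partial €500 increments; reduction = 16 × €20 = €320, leaving €29.

€29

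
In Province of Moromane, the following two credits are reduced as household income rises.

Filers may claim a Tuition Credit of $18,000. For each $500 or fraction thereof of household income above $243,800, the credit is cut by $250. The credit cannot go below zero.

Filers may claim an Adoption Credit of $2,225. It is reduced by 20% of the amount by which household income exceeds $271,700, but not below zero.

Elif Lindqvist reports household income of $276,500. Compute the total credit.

$2,765

Tuition Credit: income exceeds $243,800 by $32,700, which is 66 full-or-partial $500 increments; reduction = 66 × $250 = $16,500, leaving $1,500.
Adoption Credit: 20% of the $4,800 excess over $271,700 is $960; credit = $2,225 − $960 = $1,265.
Total: $1,500 + $1,265 = $2,765.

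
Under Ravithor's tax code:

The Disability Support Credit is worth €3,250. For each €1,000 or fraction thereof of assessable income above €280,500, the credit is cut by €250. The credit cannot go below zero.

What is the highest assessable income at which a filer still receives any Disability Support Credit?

After 12 increments the reduction is 12 × €250 = €3,000, leaving €250; one more increment wipes it out. Increment 12 ends at excess 12 × €1,000 = €12,000, so the highest qualifying income is €280,500 + €12,000 = €292,500.

€292,500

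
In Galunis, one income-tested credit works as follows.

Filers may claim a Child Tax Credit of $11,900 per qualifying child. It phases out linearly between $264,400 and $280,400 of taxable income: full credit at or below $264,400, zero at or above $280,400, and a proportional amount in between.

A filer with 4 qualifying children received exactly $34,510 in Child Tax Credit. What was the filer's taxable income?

$268,800

Full credit = 4 × $11,900 = $47,600.
$34,510 is 34,510/47,600 of the full $47,600, so 13,090/47,600 of the $16,000 range has been used: income = $264,400 + $16,000 × 13,090/47,600 = $268,800.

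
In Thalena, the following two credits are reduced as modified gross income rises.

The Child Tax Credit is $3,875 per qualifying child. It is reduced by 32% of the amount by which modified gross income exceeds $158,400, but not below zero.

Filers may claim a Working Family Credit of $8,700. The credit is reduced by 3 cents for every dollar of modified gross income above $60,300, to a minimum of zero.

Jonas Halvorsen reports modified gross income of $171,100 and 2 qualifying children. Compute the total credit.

Child Tax Credit: base = 2 × $3,875 = $7,750. 32% of the $12,700 excess over $158,400 is $4,064; credit = $7,750 − $4,064 = $3,686.
Working Family Credit: 3% of the $110,800 excess over $60,300 is $3,324; credit = $8,700 − $3,324 = $5,376.
Total: $3,686 + $5,376 = $9,062.

$9,062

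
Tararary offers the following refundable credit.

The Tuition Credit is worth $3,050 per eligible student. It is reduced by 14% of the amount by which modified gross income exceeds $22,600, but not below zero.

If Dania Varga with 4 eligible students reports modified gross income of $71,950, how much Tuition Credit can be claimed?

Tuition Credit: base = 4 × $3,050 = $12,200. 14% of the $49,350 excess over $22,600 is $6,909; credit = $12,200 − $6,909 = $5,291.

$5,291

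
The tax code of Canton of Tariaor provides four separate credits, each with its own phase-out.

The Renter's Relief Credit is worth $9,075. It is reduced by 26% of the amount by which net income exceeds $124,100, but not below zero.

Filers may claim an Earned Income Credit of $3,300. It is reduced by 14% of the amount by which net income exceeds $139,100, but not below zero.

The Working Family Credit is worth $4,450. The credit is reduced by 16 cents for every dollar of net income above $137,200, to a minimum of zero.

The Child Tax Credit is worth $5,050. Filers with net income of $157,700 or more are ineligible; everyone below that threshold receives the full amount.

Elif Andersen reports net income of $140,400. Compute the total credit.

Renter's Relief Credit: 26% of the $16,300 excess over $124,100 is $4,238; credit = $9,075 − $4,238 = $4,837.
Earned Income Credit: 14% of the $1,300 excess over $139,100 is $182; credit = $3,300 − $182 = $3,118.
Working Family Credit: 16% of the $3,200 excess over $137,200 is $512; credit = $4,450 − $512 = $3,938.
Child Tax Credit: $140,400 is below the $157,700 cutoff, so the full $5,050 applies.
Total: $4,837 + $3,118 + $3,938 + $5,050 = $16,943.

$16,943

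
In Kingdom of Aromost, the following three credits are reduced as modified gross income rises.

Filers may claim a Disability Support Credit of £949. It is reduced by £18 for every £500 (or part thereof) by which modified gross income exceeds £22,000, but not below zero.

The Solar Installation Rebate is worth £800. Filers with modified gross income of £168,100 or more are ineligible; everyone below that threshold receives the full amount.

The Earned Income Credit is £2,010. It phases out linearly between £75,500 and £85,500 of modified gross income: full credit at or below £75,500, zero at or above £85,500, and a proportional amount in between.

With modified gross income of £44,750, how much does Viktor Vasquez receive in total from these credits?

Disability Support Credit: income exceeds £22,000 by £22,750, which is 46 full-or-partial £500 increments; reduction = 46 × £18 = £828, leaving £121.
Solar Installation Rebate: £44,750 is below the £168,100 cutoff, so the full £800 applies.
Earned Income Credit: £44,750 is at or below the £75,500 threshold, so the full £2,010 applies.
Total: £121 + £800 + £2,010 = £2,931.

£2,931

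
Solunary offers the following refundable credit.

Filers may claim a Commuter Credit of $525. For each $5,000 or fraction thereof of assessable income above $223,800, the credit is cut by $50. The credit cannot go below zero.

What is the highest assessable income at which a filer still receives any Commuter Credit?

After 10 increments the reduction is 10 × $50 = $500, leaving $25; one more increment wipes it out. Increment 10 ends at excess 10 × $5,000 = $50,000, so the highest qualifying income is $223,800 + $50,000 = $273,800.

$273,800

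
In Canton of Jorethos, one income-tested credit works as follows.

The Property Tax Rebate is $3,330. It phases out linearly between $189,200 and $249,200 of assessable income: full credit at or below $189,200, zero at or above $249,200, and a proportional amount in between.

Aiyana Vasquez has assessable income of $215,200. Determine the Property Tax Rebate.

$1,887

Property Tax Rebate: $215,200 is $26,000 into a $60,000 phase-out range, leaving 34,000/60,000 of the credit: $3,330 × 34,000/60,000 = $1,887.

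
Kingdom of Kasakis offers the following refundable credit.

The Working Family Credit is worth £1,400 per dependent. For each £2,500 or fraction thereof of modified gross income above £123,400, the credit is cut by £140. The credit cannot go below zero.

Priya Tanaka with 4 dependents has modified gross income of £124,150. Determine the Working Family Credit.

£5,460

Working Family Credit: base = 4 × £1,400 = £5,600. income exceeds £123,400 by £750, which is 1 full-or-partial £2,500 increment; reduction = 1 × £140 = £140, leaving £5,460.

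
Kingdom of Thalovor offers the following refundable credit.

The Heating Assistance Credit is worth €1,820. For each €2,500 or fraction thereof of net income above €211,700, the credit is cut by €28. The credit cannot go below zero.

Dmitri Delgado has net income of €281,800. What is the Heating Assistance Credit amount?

€1,008

Heating Assistance Credit: income exceeds €211,700 by €70,100, which is 29 full-or-partial €2,500 increments; reduction = 29 × €28 = €812, leaving €1,008.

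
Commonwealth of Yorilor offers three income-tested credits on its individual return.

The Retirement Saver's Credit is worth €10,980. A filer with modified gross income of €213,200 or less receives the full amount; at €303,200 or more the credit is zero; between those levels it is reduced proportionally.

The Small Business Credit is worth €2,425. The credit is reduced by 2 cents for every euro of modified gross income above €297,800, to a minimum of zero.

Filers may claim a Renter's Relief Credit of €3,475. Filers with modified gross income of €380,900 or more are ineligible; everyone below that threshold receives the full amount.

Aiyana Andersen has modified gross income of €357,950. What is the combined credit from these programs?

€4,697

Retirement Saver's Credit: €357,950 is at or above €303,200, so the credit is €0.
Small Business Credit: 2% of the €60,150 excess over €297,800 is €1,203; credit = €2,425 − €1,203 = €1,222.
Renter's Relief Credit: €357,950 is below the €380,900 cutoff, so the full €3,475 applies.
Total: €0 + €1,222 + €3,475 = €4,697.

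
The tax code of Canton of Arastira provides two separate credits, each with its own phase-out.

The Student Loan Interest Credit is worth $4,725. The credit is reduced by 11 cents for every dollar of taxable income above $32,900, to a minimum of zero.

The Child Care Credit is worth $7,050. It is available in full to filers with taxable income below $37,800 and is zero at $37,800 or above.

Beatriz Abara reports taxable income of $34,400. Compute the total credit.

Student Loan Interest Credit: 11% of the $1,500 excess over $32,900 is $165; credit = $4,725 − $165 = $4,560.
Child Care Credit: $34,400 is below the $37,800 cutoff, so the full $7,050 applies.
Total: $4,560 + $7,050 = $11,610.

$11,610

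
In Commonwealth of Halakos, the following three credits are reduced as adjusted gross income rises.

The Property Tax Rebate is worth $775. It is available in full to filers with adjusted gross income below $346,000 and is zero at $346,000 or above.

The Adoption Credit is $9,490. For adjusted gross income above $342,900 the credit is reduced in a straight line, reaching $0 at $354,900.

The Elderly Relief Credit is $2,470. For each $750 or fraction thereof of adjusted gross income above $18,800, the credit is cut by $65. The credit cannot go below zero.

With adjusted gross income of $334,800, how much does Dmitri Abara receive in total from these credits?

Property Tax Rebate: $334,800 is below the $346,000 cutoff, so the full $775 applies.
Adoption Credit: $334,800 is at or below the $342,900 threshold, so the full $9,490 applies.
Elderly Relief Credit: income exceeds $18,800 by $316,000 → 422 increments × $65 = $27,430 ≥ base, so the credit is $0.
Total: $775 + $9,490 + $0 = $10,265.

$10,265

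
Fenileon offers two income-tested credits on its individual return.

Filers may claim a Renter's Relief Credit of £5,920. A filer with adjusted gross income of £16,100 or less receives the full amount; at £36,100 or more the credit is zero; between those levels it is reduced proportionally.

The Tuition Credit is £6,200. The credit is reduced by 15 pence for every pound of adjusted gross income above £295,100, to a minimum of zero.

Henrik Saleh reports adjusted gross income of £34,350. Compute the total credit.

£6,718

Renter's Relief Credit: £34,350 is £18,250 into a £20,000 phase-out range, leaving 1,750/20,000 of the credit: £5,920 × 1,750/20,000 = £518.
Tuition Credit: £34,350 is at or below the £295,100 threshold, so the full £6,200 applies.
Total: £518 + £6,200 = £6,718.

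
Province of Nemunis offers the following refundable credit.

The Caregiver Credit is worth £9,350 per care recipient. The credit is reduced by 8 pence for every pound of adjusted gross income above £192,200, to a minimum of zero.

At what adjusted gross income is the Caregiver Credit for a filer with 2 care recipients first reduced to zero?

£425,950

Full credit = 2 × £9,350 = £18,700.
The credit falls by 8% of each pound above £192,200, so it reaches zero when the excess is £18,700 / 8% = £233,750: income = £192,200 + £233,750 = £425,950.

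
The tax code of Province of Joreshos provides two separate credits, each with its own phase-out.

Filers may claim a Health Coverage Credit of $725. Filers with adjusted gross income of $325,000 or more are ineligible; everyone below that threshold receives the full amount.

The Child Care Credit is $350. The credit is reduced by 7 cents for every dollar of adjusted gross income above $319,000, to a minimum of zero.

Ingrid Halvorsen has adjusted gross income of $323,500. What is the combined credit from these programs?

Health Coverage Credit: $323,500 is below the $325,000 cutoff, so the full $725 applies.
Child Care Credit: 7% of the $4,500 excess over $319,000 is $315; credit = $350 − $315 = $35.
Total: $725 + $35 = $760.

$760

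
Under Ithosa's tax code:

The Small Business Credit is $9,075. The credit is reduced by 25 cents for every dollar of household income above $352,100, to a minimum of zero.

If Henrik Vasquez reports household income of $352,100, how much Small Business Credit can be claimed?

$9,075

Small Business Credit: $352,100 is at or below the $352,100 threshold, so the full $9,075 applies.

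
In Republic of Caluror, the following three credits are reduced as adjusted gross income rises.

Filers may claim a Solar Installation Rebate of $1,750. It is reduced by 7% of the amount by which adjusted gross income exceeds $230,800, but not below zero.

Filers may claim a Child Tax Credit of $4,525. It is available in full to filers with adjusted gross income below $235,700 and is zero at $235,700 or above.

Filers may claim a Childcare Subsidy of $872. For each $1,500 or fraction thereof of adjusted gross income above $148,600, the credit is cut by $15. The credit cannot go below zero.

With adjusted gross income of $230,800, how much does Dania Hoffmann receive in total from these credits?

$6,322

Solar Installation Rebate: $230,800 is at or below the $230,800 threshold, so the full $1,750 applies.
Child Tax Credit: $230,800 is below the $235,700 cutoff, so the full $4,525 applies.
Childcare Subsidy: income exceeds $148,600 by $82,200, which is 55 full-or-partial $1,500 increments; reduction = 55 × $15 = $825, leaving $47.
Total: $1,750 + $4,525 + $47 = $6,322.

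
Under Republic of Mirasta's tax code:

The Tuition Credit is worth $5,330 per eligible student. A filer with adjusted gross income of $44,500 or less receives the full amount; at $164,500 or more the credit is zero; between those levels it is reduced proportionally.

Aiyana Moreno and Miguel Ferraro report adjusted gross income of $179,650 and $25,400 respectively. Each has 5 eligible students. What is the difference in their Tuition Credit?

Aiyana ($179,650): Tuition Credit: base = 5 × $5,330 = $26,650. $179,650 is at or above $164,500, so the credit is $0.
Miguel ($25,400): Tuition Credit: base = 5 × $5,330 = $26,650. $25,400 is at or below the $44,500 threshold, so the full $26,650 applies.
Difference: |$0 − $26,650| = $26,650.

$26,650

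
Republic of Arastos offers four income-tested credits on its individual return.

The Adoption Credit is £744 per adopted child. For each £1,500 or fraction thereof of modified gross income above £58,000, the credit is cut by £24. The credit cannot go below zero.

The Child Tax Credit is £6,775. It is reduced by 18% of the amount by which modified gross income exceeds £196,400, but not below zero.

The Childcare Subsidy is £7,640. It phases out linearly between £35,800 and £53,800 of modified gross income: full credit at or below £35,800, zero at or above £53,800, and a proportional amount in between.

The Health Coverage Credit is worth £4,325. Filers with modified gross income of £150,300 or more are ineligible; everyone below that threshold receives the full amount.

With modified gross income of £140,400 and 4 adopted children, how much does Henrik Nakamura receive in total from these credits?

Adoption Credit: base = 4 × £744 = £2,976. income exceeds £58,000 by £82,400, which is 55 full-or-partial £1,500 increments; reduction = 55 × £24 = £1,320, leaving £1,656.
Child Tax Credit: £140,400 is at or below the £196,400 threshold, so the full £6,775 applies.
Childcare Subsidy: £140,400 is at or above £53,800, so the credit is £0.
Health Coverage Credit: £140,400 is below the £150,300 cutoff, so the full £4,325 applies.
Total: £1,656 + £6,775 + £0 + £4,325 = £12,756.

£12,756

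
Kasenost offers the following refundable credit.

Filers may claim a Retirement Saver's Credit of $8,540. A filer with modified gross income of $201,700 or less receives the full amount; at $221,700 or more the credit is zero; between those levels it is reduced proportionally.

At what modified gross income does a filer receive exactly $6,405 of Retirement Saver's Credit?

$206,700

$6,405 is 6,405/8,540 of the full $8,540, so 2,135/8,540 of the $20,000 range has been used: income = $201,700 + $20,000 × 2,135/8,540 = $206,700.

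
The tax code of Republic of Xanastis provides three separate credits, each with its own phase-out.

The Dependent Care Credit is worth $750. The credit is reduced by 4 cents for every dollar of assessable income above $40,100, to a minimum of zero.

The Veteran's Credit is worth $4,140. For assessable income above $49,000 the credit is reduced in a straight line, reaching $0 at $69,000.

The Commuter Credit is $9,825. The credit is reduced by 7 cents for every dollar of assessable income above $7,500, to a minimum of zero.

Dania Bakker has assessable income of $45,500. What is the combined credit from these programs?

Dependent Care Credit: 4% of the $5,400 excess over $40,100 is $216; credit = $750 − $216 = $534.
Veteran's Credit: $45,500 is at or below the $49,000 threshold, so the full $4,140 applies.
Commuter Credit: 7% of the $38,000 excess over $7,500 is $2,660; credit = $9,825 − $2,660 = $7,165.
Total: $534 + $4,140 + $7,165 = $11,839.

$11,839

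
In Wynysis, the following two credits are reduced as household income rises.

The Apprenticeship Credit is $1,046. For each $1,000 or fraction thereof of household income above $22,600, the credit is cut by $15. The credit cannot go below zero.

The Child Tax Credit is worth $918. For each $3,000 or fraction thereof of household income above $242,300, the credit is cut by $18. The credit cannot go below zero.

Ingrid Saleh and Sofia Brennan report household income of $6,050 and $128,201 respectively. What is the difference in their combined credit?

Ingrid ($6,050): Apprenticeship Credit: $6,050 is at or below the $22,600 threshold, so the full $1,046 applies. Child Tax Credit: $6,050 is at or below the $242,300 threshold, so the full $918 applies. total $1,046 + $918 = $1,964
Sofia ($128,201): Apprenticeship Credit: income exceeds $22,600 by $105,601 → 106 increments × $15 = $1,590 ≥ base, so the credit is $0. Child Tax Credit: $128,201 is at or below the $242,300 threshold, so the full $918 applies. total $0 + $918 = $918
Difference: |$1,964 − $918| = $1,046.

$1,046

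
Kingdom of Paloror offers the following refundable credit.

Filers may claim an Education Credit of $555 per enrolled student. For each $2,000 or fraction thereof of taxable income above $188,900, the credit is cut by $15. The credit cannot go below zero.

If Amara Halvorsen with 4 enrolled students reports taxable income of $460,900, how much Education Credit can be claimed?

Education Credit: base = 4 × $555 = $2,220. income exceeds $188,900 by $272,000, which is 136 full-or-partial $2,000 increments; reduction = 136 × $15 = $2,040, leaving $180.

$180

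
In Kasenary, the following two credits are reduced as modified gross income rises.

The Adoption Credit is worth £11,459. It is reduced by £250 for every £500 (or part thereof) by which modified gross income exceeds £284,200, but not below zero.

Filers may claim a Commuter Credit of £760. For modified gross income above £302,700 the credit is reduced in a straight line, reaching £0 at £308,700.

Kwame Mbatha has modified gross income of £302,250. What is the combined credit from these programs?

£2,969

Adoption Credit: income exceeds £284,200 by £18,050, which is 37 full-or-partial £500 increments; reduction = 37 × £250 = £9,250, leaving £2,209.
Commuter Credit: £302,250 is at or below the £302,700 threshold, so the full £760 applies.
Total: £2,209 + £760 = £2,969.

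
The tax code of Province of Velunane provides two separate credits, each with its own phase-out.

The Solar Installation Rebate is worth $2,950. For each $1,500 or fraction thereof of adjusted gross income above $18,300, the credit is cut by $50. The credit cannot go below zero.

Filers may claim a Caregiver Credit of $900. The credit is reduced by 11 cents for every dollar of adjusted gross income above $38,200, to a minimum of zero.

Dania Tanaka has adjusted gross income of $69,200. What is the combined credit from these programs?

$1,250

Solar Installation Rebate: income exceeds $18,300 by $50,900, which is 34 full-or-partial $1,500 increments; reduction = 34 × $50 = $1,700, leaving $1,250.
Caregiver Credit: 11% of the $31,000 excess over $38,200 is $3,410 ≥ base, so the credit is $0.
Total: $1,250 + $0 = $1,250.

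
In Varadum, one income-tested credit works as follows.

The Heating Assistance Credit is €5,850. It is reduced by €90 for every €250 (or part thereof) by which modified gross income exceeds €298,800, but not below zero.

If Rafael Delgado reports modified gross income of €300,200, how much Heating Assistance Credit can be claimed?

Heating Assistance Credit: income exceeds €298,800 by €1,400, which is 6 full-or-partial €250 increments; reduction = 6 × €90 = €540, leaving €5,310.

€5,310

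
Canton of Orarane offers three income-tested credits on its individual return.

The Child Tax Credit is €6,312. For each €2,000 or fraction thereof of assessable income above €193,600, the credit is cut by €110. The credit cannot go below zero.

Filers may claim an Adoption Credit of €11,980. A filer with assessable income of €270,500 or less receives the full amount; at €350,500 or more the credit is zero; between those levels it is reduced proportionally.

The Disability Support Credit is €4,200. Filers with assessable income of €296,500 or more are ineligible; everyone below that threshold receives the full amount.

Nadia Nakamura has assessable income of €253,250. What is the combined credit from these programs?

€19,192

Child Tax Credit: income exceeds €193,600 by €59,650, which is 30 full-or-partial €2,000 increments; reduction = 30 × €110 = €3,300, leaving €3,012.
Adoption Credit: €253,250 is at or below the €270,500 threshold, so the full €11,980 applies.
Disability Support Credit: €253,250 is below the €296,500 cutoff, so the full €4,200 applies.
Total: €3,012 + €11,980 + €4,200 = €19,192.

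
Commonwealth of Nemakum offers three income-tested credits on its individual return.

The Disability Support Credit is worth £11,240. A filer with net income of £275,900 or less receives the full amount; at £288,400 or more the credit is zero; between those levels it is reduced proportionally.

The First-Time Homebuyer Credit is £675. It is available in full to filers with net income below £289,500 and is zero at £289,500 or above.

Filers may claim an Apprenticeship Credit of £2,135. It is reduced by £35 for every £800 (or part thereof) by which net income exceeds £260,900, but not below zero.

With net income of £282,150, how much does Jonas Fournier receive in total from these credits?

£7,485

Disability Support Credit: £282,150 is £6,250 into a £12,500 phase-out range, leaving 6,250/12,500 of the credit: £11,240 × 6,250/12,500 = £5,620.
First-Time Homebuyer Credit: £282,150 is below the £289,500 cutoff, so the full £675 applies.
Apprenticeship Credit: income exceeds £260,900 by £21,250, which is 27 full-or-partial £800 increments; reduction = 27 × £35 = £945, leaving £1,190.
Total: £5,620 + £675 + £1,190 = £7,485.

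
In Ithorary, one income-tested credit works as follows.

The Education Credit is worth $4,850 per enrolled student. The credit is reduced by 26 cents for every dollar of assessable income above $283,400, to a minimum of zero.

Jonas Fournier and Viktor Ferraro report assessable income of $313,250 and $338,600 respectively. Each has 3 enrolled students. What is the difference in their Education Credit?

$6,591

Jonas ($313,250): Education Credit: base = 3 × $4,850 = $14,550. 26% of the $29,850 excess over $283,400 is $7,761; credit = $14,550 − $7,761 = $6,789.
Viktor ($338,600): Education Credit: base = 3 × $4,850 = $14,550. 26% of the $55,200 excess over $283,400 is $14,352; credit = $14,550 − $14,352 = $198.
Difference: |$6,789 − $198| = $6,591.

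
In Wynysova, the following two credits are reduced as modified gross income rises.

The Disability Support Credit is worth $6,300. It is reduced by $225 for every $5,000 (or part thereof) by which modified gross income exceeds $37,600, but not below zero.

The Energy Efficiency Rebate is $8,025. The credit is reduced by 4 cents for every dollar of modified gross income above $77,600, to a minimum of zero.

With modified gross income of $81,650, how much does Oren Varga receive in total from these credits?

$12,138

Disability Support Credit: income exceeds $37,600 by $44,050, which is 9 full-or-partial $5,000 increments; reduction = 9 × $225 = $2,025, leaving $4,275.
Energy Efficiency Rebate: 4% of the $4,050 excess over $77,600 is $162; credit = $8,025 − $162 = $7,863.
Total: $4,275 + $7,863 = $12,138.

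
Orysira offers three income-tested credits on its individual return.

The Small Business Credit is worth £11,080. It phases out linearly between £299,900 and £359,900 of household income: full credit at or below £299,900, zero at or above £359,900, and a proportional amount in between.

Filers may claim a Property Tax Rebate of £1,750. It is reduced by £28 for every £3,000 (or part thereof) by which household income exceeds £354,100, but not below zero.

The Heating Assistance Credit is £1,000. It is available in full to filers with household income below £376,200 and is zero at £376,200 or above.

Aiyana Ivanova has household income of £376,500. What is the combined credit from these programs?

Small Business Credit: £376,500 is at or above £359,900, so the credit is £0.
Property Tax Rebate: income exceeds £354,100 by £22,400, which is 8 full-or-partial £3,000 increments; reduction = 8 × £28 = £224, leaving £1,526.
Heating Assistance Credit: £376,500 meets or exceeds the £376,200 cutoff, so the credit is £0.
Total: £0 + £1,526 + £0 = £1,526.

£1,526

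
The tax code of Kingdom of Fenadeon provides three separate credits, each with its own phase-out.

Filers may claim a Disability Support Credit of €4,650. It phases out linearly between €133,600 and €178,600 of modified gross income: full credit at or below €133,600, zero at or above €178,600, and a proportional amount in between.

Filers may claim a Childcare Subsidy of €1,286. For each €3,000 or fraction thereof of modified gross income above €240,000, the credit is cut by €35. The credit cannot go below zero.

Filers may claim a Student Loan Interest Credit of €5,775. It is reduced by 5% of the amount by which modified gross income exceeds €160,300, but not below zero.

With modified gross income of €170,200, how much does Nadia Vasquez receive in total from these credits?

Disability Support Credit: €170,200 is €36,600 into a €45,000 phase-out range, leaving 8,400/45,000 of the credit: €4,650 × 8,400/45,000 = €868.
Childcare Subsidy: €170,200 is at or below the €240,000 threshold, so the full €1,286 applies.
Student Loan Interest Credit: 5% of the €9,900 excess over €160,300 is €495; credit = €5,775 − €495 = €5,280.
Total: €868 + €1,286 + €5,280 = €7,434.

€7,434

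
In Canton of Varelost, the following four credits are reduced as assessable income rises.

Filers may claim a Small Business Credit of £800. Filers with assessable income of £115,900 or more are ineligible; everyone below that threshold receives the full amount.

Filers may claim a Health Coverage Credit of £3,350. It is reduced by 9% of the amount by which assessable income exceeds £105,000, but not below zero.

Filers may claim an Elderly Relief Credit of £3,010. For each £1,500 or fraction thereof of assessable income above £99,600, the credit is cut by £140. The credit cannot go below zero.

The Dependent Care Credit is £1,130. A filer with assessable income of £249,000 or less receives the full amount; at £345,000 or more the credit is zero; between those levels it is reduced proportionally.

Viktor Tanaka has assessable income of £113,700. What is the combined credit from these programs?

Small Business Credit: £113,700 is below the £115,900 cutoff, so the full £800 applies.
Health Coverage Credit: 9% of the £8,700 excess over £105,000 is £783; credit = £3,350 − £783 = £2,567.
Elderly Relief Credit: income exceeds £99,600 by £14,100, which is 10 full-or-partial £1,500 increments; reduction = 10 × £140 = £1,400, leaving £1,610.
Dependent Care Credit: £113,700 is at or below the £249,000 threshold, so the full £1,130 applies.
Total: £800 + £2,567 + £1,610 + £1,130 = £6,107.

£6,107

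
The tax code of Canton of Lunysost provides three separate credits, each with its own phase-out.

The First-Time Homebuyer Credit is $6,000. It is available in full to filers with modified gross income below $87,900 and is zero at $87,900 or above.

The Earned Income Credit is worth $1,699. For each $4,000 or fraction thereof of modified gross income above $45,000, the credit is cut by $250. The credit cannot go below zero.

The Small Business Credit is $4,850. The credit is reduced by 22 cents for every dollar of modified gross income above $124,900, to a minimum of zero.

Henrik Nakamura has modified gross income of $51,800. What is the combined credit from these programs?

First-Time Homebuyer Credit: $51,800 is below the $87,900 cutoff, so the full $6,000 applies.
Earned Income Credit: income exceeds $45,000 by $6,800, which is 2 full-or-partial $4,000 increments; reduction = 2 × $250 = $500, leaving $1,199.
Small Business Credit: $51,800 is at or below the $124,900 threshold, so the full $4,850 applies.
Total: $6,000 + $1,199 + $4,850 = $12,049.

$12,049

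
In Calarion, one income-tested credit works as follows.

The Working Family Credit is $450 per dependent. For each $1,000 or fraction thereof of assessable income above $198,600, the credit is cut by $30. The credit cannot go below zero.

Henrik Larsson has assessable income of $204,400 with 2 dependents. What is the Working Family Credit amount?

$720

Working Family Credit: base = 2 × $450 = $900. income exceeds $198,600 by $5,800, which is 6 full-or-partial $1,000 increments; reduction = 6 × $30 = $180, leaving $720.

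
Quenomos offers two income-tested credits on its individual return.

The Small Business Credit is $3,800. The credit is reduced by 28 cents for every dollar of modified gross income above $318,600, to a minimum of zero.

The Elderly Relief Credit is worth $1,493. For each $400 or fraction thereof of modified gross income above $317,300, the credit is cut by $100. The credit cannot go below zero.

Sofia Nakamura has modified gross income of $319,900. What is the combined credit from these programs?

Small Business Credit: 28% of the $1,300 excess over $318,600 is $364; credit = $3,800 − $364 = $3,436.
Elderly Relief Credit: income exceeds $317,300 by $2,600, which is 7 full-or-partial $400 increments; reduction = 7 × $100 = $700, leaving $793.
Total: $3,436 + $793 = $4,229.

$4,229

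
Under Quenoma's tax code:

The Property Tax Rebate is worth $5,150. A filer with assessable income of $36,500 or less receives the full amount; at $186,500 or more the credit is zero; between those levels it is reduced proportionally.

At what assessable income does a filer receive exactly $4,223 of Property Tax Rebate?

$4,223 is 4,223/5,150 of the full $5,150, so 927/5,150 of the $150,000 range has been used: income = $36,500 + $150,000 × 927/5,150 = $63,500.

$63,500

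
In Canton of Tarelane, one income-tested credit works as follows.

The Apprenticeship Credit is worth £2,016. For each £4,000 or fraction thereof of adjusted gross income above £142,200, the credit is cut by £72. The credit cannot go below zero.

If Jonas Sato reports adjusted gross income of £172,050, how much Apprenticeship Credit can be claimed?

Apprenticeship Credit: income exceeds £142,200 by £29,850, which is 8 full-or-partial £4,000 increments; reduction = 8 × £72 = £576, leaving £1,440.

£1,440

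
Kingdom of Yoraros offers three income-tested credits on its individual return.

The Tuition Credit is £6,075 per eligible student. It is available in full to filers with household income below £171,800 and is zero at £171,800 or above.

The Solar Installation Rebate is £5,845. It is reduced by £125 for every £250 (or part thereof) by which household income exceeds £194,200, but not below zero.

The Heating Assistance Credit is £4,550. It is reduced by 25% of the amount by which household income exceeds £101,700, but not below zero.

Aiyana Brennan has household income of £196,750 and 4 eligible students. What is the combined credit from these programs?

£4,470

Tuition Credit: base = 4 × £6,075 = £24,300. £196,750 meets or exceeds the £171,800 cutoff, so the credit is £0.
Solar Installation Rebate: income exceeds £194,200 by £2,550, which is 11 full-or-partial £250 increments; reduction = 11 × £125 = £1,375, leaving £4,470.
Heating Assistance Credit: 25% of the £95,050 excess over £101,700 is £23,762.50 ≥ base, so the credit is £0.
Total: £0 + £4,470 + £0 = £4,470.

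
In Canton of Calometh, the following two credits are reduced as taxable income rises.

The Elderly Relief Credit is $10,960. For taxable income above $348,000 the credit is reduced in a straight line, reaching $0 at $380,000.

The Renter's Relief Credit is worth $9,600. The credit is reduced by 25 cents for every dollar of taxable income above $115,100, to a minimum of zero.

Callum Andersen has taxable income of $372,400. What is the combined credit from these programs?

Elderly Relief Credit: $372,400 is $24,400 into a $32,000 phase-out range, leaving 7,600/32,000 of the credit: $10,960 × 7,600/32,000 = $2,603.
Renter's Relief Credit: 25% of the $257,300 excess over $115,100 is $64,325 ≥ base, so the credit is $0.
Total: $2,603 + $0 = $2,603.

$2,603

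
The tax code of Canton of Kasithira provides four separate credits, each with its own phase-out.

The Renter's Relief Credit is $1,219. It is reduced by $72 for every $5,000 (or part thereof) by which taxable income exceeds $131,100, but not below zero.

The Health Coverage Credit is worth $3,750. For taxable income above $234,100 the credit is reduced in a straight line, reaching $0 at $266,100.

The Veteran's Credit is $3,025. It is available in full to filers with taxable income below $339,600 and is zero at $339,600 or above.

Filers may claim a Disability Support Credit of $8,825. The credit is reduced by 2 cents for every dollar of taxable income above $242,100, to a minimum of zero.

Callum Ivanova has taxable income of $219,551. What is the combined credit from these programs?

$15,600

Renter's Relief Credit: income exceeds $131,100 by $88,451 → 18 increments × $72 = $1,296 ≥ base, so the credit is $0.
Health Coverage Credit: $219,551 is at or below the $234,100 threshold, so the full $3,750 applies.
Veteran's Credit: $219,551 is below the $339,600 cutoff, so the full $3,025 applies.
Disability Support Credit: $219,551 is at or below the $242,100 threshold, so the full $8,825 applies.
Total: $0 + $3,750 + $3,025 + $8,825 = $15,600.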